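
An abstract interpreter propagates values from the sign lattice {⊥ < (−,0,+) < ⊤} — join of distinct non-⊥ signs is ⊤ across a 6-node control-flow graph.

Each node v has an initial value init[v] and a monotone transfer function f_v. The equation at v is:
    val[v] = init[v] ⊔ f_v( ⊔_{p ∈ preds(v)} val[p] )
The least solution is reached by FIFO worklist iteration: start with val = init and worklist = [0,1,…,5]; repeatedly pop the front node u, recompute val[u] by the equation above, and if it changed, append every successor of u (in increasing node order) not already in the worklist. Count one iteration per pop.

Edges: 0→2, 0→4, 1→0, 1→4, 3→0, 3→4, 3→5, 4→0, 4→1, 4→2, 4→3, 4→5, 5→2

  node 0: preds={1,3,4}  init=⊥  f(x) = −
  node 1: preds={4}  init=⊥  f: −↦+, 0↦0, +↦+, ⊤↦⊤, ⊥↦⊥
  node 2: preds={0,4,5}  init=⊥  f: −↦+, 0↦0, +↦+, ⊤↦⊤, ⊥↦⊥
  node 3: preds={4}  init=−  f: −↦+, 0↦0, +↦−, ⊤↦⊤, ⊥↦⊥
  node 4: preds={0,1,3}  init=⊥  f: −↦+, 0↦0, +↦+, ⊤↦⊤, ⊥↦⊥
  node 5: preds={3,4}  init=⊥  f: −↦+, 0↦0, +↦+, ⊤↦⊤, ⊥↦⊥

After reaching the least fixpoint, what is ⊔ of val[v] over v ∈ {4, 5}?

⊤

Worklist (19 pops):
  #1 pop 0: in=− → − (was ⊥); enqueue []
  #2 pop 1: in=⊥ → ⊥ (no change)
  #3 pop 2: in=− → + (was ⊥); enqueue []
  #4 pop 3: in=⊥ → − (no change)
  #5 pop 4: in=− → + (was ⊥); enqueue [0,1,2,3]
  #6 pop 5: in=⊤ → ⊤ (was ⊥); enqueue []
  #7 pop 0: in=⊤ → − (no change)
  #8 pop 1: in=+ → + (was ⊥); enqueue [0,4]
  #9 pop 2: in=⊤ → ⊤ (was +); enqueue []
  #10 pop 3: in=+ → − (no change)
  #11 pop 0: in=⊤ → − (no change)
  #12 pop 4: in=⊤ → ⊤ (was +); enqueue [0,1,2,3,5]
  #13 pop 0: in=⊤ → − (no change)
  #14 pop 1: in=⊤ → ⊤ (was +); enqueue [0,4]
  #15 pop 2: in=⊤ → ⊤ (no change)
  #16 pop 3: in=⊤ → ⊤ (was −); enqueue []
  #17 pop 5: in=⊤ → ⊤ (no change)
  #18 pop 0: in=⊤ → − (no change)
  #19 pop 4: in=⊤ → ⊤ (no change)

Fixpoint:
  val[0] = −
  val[1] = ⊤
  val[2] = ⊤
  val[3] = ⊤
  val[4] = ⊤
  val[5] = ⊤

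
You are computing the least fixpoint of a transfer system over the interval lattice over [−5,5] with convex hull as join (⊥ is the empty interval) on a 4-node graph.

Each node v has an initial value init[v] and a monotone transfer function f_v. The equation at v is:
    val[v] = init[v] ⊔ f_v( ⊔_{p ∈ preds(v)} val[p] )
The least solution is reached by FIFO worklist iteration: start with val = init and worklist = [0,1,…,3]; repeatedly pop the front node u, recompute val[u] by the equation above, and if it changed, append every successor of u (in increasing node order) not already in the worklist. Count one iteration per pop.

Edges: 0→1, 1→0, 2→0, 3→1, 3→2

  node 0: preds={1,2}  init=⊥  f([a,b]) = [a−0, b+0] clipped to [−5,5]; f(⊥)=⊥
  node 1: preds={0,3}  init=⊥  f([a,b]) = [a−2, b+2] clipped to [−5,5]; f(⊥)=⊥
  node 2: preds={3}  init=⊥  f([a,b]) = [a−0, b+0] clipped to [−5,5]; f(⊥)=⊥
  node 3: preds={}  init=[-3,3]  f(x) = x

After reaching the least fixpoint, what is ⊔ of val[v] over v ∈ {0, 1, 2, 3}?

Worklist (6 pops):
  #1 pop 0: in=⊥ → ⊥ (no change)
  #2 pop 1: in=[-3,3] → [-5,5] (was ⊥); enqueue [0]
  #3 pop 2: in=[-3,3] → [-3,3] (was ⊥); enqueue []
  #4 pop 3: in=⊥ → [-3,3] (no change)
  #5 pop 0: in=[-5,5] → [-5,5] (was ⊥); enqueue [1]
  #6 pop 1: in=[-5,5] → [-5,5] (no change)

Fixpoint:
  val[0] = [-5,5]
  val[1] = [-5,5]
  val[2] = [-3,3]
  val[3] = [-3,3]

[-5,5]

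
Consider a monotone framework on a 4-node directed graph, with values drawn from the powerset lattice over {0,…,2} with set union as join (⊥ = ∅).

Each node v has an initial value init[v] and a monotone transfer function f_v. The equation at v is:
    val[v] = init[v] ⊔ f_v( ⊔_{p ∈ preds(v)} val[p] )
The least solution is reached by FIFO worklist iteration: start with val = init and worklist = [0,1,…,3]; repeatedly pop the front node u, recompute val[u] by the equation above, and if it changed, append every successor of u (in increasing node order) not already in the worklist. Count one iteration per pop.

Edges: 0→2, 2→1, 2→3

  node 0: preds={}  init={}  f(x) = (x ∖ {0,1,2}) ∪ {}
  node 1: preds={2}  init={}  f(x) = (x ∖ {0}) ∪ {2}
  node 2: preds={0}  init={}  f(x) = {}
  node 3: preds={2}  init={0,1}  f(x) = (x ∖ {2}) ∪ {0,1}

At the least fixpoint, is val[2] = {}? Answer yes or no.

yes

Worklist (4 pops):
  #1 pop 0: in={} → {} (no change)
  #2 pop 1: in={} → {2} (was {}); enqueue []
  #3 pop 2: in={} → {} (no change)
  #4 pop 3: in={} → {0,1} (no change)

Fixpoint:
  val[0] = {}
  val[1] = {2}
  val[2] = {}
  val[3] = {0,1}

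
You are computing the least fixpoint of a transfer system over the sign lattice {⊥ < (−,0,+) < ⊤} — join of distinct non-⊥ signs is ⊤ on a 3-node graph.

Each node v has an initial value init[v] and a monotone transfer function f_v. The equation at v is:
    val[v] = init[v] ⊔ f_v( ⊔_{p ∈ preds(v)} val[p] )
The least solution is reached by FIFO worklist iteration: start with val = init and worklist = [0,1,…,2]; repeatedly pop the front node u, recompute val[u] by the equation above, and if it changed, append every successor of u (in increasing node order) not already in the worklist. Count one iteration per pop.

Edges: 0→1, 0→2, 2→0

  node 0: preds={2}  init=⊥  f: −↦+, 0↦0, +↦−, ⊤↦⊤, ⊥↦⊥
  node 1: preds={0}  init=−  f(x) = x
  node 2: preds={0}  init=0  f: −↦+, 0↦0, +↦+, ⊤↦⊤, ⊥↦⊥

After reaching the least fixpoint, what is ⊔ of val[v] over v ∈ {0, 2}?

0

Worklist (3 pops):
  #1 pop 0: in=0 → 0 (was ⊥); enqueue []
  #2 pop 1: in=0 → ⊤ (was −); enqueue []
  #3 pop 2: in=0 → 0 (no change)

Fixpoint:
  val[0] = 0
  val[1] = ⊤
  val[2] = 0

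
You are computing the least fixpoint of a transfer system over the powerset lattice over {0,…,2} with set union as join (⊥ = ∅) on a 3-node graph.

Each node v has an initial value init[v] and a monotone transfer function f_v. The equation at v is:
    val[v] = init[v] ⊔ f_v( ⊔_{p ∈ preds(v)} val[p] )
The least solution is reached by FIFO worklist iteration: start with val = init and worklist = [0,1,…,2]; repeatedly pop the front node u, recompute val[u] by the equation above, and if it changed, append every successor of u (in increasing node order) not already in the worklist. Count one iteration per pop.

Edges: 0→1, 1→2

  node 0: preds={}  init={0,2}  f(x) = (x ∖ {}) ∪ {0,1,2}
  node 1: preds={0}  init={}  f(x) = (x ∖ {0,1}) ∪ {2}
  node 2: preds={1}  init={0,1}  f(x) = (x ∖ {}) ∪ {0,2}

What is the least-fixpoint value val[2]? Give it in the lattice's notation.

Trace (3 dequeues):
  [1] u=0 | in {} | out {0,1,2} | prev {0,2} | push {}
  [2] u=1 | in {0,1,2} | out {2} | prev {} | push {}
  [3] u=2 | in {2} | out {0,1,2} | prev {0,1} | push {}

Converged values:
  [0] {0,1,2}
  [1] {2}
  [2] {0,1,2}

{0,1,2}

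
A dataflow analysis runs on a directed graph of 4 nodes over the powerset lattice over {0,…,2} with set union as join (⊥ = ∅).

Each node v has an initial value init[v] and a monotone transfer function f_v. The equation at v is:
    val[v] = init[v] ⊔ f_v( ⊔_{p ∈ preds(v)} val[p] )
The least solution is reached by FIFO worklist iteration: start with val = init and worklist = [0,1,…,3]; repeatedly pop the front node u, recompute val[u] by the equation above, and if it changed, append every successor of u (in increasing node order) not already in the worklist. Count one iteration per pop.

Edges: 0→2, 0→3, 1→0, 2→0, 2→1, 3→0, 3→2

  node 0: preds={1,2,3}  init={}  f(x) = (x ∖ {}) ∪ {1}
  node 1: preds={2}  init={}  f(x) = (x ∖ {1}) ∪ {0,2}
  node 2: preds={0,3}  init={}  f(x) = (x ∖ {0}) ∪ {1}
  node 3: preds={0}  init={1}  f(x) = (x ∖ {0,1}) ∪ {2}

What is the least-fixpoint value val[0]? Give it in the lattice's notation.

{0,1,2}

Trace (10 dequeues):
  [1] u=0 | in {1} | out {1} | prev {} | push {}
  [2] u=1 | in {} | out {0,2} | prev {} | push {0}
  [3] u=2 | in {1} | out {1} | prev {} | push {1}
  [4] u=3 | in {1} | out {1,2} | prev {1} | push {2}
  [5] u=0 | in {0,1,2} | out {0,1,2} | prev {1} | push {3}
  [6] u=1 | in {1} | out {0,2} | ==
  [7] u=2 | in {0,1,2} | out {1,2} | prev {1} | push {0,1}
  [8] u=3 | in {0,1,2} | out {1,2} | ==
  [9] u=0 | in {0,1,2} | out {0,1,2} | ==
  [10] u=1 | in {1,2} | out {0,2} | ==

Converged values:
  [0] {0,1,2}
  [1] {0,2}
  [2] {1,2}
  [3] {1,2}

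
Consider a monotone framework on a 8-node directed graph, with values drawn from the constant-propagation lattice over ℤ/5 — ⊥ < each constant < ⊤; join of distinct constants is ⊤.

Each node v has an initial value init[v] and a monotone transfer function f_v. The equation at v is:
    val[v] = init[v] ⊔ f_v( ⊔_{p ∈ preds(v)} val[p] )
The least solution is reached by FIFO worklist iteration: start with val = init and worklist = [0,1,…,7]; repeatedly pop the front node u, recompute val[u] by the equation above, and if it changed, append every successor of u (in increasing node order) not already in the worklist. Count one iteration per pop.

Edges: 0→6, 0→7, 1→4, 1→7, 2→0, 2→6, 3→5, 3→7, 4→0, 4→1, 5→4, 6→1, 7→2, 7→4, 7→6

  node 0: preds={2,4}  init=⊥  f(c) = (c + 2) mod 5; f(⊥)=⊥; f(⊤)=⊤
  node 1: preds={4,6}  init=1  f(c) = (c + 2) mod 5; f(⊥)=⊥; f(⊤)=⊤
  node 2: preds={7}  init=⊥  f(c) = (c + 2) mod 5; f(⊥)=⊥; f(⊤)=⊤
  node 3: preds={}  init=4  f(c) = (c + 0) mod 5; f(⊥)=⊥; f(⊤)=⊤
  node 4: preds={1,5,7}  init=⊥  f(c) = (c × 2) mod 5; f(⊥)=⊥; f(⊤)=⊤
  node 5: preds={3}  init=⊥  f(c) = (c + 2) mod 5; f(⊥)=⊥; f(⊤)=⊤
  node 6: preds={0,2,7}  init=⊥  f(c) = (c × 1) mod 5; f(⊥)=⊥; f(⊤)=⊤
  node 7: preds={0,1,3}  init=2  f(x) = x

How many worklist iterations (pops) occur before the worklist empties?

Worklist (15 pops):
  #1 pop 0: in=⊥ → ⊥ (no change)
  #2 pop 1: in=⊥ → 1 (no change)
  #3 pop 2: in=2 → 4 (was ⊥); enqueue [0]
  #4 pop 3: in=⊥ → 4 (no change)
  #5 pop 4: in=⊤ → ⊤ (was ⊥); enqueue [1]
  #6 pop 5: in=4 → 1 (was ⊥); enqueue [4]
  #7 pop 6: in=⊤ → ⊤ (was ⊥); enqueue []
  #8 pop 7: in=⊤ → ⊤ (was 2); enqueue [2,6]
  #9 pop 0: in=⊤ → ⊤ (was ⊥); enqueue [7]
  #10 pop 1: in=⊤ → ⊤ (was 1); enqueue []
  #11 pop 4: in=⊤ → ⊤ (no change)
  #12 pop 2: in=⊤ → ⊤ (was 4); enqueue [0]
  #13 pop 6: in=⊤ → ⊤ (no change)
  #14 pop 7: in=⊤ → ⊤ (no change)
  #15 pop 0: in=⊤ → ⊤ (no change)

Fixpoint:
  val[0] = ⊤
  val[1] = ⊤
  val[2] = ⊤
  val[3] = 4
  val[4] = ⊤
  val[5] = 1
  val[6] = ⊤
  val[7] = ⊤

15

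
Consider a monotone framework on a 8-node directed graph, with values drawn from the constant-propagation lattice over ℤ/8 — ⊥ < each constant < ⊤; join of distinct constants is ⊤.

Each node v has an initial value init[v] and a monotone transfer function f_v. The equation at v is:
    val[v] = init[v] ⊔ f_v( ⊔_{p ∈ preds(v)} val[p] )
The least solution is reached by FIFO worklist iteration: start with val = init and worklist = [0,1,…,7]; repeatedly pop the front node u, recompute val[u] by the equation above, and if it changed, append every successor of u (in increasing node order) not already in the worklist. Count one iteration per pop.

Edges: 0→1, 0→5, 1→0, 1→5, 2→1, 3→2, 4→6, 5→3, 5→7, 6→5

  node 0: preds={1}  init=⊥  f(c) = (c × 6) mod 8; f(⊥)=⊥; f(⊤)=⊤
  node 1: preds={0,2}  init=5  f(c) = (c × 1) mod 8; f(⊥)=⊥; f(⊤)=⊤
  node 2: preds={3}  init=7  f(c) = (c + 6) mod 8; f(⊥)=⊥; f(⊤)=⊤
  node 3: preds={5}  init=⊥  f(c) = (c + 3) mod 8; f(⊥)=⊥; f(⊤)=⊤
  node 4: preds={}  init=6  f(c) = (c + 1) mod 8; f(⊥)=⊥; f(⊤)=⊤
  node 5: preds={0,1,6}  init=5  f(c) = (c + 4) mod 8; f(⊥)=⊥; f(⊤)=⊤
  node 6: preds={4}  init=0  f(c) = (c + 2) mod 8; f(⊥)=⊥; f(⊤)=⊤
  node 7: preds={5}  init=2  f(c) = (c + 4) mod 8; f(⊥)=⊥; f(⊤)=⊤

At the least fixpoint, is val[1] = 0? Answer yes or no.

no

Trace (14 dequeues):
  [1] u=0 | in 5 | out 6 | prev ⊥ | push {}
  [2] u=1 | in ⊤ | out ⊤ | prev 5 | push {0}
  [3] u=2 | in ⊥ | out 7 | ==
  [4] u=3 | in 5 | out 0 | prev ⊥ | push {2}
  [5] u=4 | in ⊥ | out 6 | ==
  [6] u=5 | in ⊤ | out ⊤ | prev 5 | push {3}
  [7] u=6 | in 6 | out 0 | ==
  [8] u=7 | in ⊤ | out ⊤ | prev 2 | push {}
  [9] u=0 | in ⊤ | out ⊤ | prev 6 | push {1,5}
  [10] u=2 | in 0 | out ⊤ | prev 7 | push {}
  [11] u=3 | in ⊤ | out ⊤ | prev 0 | push {2}
  [12] u=1 | in ⊤ | out ⊤ | ==
  [13] u=5 | in ⊤ | out ⊤ | ==
  [14] u=2 | in ⊤ | out ⊤ | ==

Converged values:
  [0] ⊤
  [1] ⊤
  [2] ⊤
  [3] ⊤
  [4] 6
  [5] ⊤
  [6] 0
  [7] ⊤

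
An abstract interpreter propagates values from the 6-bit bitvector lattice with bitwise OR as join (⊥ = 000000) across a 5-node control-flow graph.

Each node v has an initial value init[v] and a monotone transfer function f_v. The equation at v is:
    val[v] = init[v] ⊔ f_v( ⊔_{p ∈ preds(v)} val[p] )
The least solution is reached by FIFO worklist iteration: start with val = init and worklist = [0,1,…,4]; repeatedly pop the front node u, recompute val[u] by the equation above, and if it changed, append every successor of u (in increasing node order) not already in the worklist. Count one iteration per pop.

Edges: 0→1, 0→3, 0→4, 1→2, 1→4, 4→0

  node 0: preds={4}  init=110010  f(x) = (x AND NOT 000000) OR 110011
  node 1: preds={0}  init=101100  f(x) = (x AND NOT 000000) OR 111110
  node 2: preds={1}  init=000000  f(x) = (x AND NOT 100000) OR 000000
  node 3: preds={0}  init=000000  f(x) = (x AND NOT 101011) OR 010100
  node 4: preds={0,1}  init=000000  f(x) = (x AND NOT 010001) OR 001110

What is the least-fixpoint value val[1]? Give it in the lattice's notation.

Worklist (9 pops):
  #1 pop 0: in=000000 → 110011 (was 110010); enqueue []
  #2 pop 1: in=110011 → 111111 (was 101100); enqueue []
  #3 pop 2: in=111111 → 011111 (was 000000); enqueue []
  #4 pop 3: in=110011 → 010100 (was 000000); enqueue []
  #5 pop 4: in=111111 → 101110 (was 000000); enqueue [0]
  #6 pop 0: in=101110 → 111111 (was 110011); enqueue [1,3,4]
  #7 pop 1: in=111111 → 111111 (no change)
  #8 pop 3: in=111111 → 010100 (no change)
  #9 pop 4: in=111111 → 101110 (no change)

Fixpoint:
  val[0] = 111111
  val[1] = 111111
  val[2] = 011111
  val[3] = 010100
  val[4] = 101110

111111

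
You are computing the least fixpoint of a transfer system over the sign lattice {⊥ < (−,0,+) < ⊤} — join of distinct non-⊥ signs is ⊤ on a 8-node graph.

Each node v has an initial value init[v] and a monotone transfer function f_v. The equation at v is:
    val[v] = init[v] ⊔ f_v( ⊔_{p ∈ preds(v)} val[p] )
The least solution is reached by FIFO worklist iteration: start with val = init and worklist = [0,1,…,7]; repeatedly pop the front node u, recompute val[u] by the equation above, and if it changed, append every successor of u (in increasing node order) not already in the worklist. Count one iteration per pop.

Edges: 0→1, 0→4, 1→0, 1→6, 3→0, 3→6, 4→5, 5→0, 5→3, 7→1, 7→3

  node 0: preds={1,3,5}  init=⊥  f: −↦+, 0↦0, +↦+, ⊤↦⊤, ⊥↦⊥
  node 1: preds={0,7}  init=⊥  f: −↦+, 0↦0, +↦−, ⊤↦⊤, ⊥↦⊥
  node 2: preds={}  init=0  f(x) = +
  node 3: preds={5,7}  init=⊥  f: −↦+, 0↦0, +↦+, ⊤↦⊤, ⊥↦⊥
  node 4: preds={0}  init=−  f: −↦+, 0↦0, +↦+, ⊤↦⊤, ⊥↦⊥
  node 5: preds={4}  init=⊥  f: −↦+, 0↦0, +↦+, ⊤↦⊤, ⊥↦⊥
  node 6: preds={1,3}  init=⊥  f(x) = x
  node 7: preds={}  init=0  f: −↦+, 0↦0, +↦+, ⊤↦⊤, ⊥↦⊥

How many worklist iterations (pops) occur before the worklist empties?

17

Trace (17 dequeues):
  [1] u=0 | in ⊥ | out ⊥ | ==
  [2] u=1 | in 0 | out 0 | prev ⊥ | push {0}
  [3] u=2 | in ⊥ | out ⊤ | prev 0 | push {}
  [4] u=3 | in 0 | out 0 | prev ⊥ | push {}
  [5] u=4 | in ⊥ | out − | ==
  [6] u=5 | in − | out + | prev ⊥ | push {3}
  [7] u=6 | in 0 | out 0 | prev ⊥ | push {}
  [8] u=7 | in ⊥ | out 0 | ==
  [9] u=0 | in ⊤ | out ⊤ | prev ⊥ | push {1,4}
  [10] u=3 | in ⊤ | out ⊤ | prev 0 | push {0,6}
  [11] u=1 | in ⊤ | out ⊤ | prev 0 | push {}
  [12] u=4 | in ⊤ | out ⊤ | prev − | push {5}
  [13] u=0 | in ⊤ | out ⊤ | ==
  [14] u=6 | in ⊤ | out ⊤ | prev 0 | push {}
  [15] u=5 | in ⊤ | out ⊤ | prev + | push {0,3}
  [16] u=0 | in ⊤ | out ⊤ | ==
  [17] u=3 | in ⊤ | out ⊤ | ==

Converged values:
  [0] ⊤
  [1] ⊤
  [2] ⊤
  [3] ⊤
  [4] ⊤
  [5] ⊤
  [6] ⊤
  [7] 0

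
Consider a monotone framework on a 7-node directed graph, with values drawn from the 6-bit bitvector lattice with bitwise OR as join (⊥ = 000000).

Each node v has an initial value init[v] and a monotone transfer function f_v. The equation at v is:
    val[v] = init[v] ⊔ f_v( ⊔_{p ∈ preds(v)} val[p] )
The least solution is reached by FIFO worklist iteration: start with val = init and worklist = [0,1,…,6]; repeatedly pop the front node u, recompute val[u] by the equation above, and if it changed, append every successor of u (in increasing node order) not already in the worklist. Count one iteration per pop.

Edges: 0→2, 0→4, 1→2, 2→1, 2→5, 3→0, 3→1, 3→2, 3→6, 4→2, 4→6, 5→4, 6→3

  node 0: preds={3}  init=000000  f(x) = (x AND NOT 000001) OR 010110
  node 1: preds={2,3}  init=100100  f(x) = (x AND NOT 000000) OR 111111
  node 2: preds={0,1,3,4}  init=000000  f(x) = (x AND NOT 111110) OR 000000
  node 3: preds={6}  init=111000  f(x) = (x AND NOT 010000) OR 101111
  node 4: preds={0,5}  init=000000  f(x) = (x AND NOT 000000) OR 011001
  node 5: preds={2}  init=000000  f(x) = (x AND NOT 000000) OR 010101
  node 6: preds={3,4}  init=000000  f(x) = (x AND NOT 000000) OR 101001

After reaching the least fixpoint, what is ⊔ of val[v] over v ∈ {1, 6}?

Trace (12 dequeues):
  [1] u=0 | in 111000 | out 111110 | prev 000000 | push {}
  [2] u=1 | in 111000 | out 111111 | prev 100100 | push {}
  [3] u=2 | in 111111 | out 000001 | prev 000000 | push {1}
  [4] u=3 | in 000000 | out 111111 | prev 111000 | push {0,2}
  [5] u=4 | in 111110 | out 111111 | prev 000000 | push {}
  [6] u=5 | in 000001 | out 010101 | prev 000000 | push {4}
  [7] u=6 | in 111111 | out 111111 | prev 000000 | push {3}
  [8] u=1 | in 111111 | out 111111 | ==
  [9] u=0 | in 111111 | out 111110 | ==
  [10] u=2 | in 111111 | out 000001 | ==
  [11] u=4 | in 111111 | out 111111 | ==
  [12] u=3 | in 111111 | out 111111 | ==

Converged values:
  [0] 111110
  [1] 111111
  [2] 000001
  [3] 111111
  [4] 111111
  [5] 010101
  [6] 111111

111111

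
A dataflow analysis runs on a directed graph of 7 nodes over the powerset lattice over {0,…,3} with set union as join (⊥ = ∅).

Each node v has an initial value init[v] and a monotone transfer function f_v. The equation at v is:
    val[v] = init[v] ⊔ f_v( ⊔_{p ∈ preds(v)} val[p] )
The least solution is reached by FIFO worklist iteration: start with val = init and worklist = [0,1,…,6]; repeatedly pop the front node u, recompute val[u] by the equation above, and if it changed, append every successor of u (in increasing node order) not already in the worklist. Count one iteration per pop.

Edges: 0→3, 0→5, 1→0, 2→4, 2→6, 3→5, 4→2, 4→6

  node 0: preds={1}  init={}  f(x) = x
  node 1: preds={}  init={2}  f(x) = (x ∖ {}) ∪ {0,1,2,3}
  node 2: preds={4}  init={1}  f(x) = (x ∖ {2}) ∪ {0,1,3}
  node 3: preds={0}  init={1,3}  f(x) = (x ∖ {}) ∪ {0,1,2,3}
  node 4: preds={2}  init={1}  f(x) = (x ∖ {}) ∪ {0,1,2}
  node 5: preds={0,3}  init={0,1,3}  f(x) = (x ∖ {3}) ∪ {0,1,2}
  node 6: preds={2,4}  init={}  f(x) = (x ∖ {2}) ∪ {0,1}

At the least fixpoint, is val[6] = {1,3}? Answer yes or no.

Worklist (11 pops):
  #1 pop 0: in={2} → {2} (was {}); enqueue []
  #2 pop 1: in={} → {0,1,2,3} (was {2}); enqueue [0]
  #3 pop 2: in={1} → {0,1,3} (was {1}); enqueue []
  #4 pop 3: in={2} → {0,1,2,3} (was {1,3}); enqueue []
  #5 pop 4: in={0,1,3} → {0,1,2,3} (was {1}); enqueue [2]
  #6 pop 5: in={0,1,2,3} → {0,1,2,3} (was {0,1,3}); enqueue []
  #7 pop 6: in={0,1,2,3} → {0,1,3} (was {}); enqueue []
  #8 pop 0: in={0,1,2,3} → {0,1,2,3} (was {2}); enqueue [3,5]
  #9 pop 2: in={0,1,2,3} → {0,1,3} (no change)
  #10 pop 3: in={0,1,2,3} → {0,1,2,3} (no change)
  #11 pop 5: in={0,1,2,3} → {0,1,2,3} (no change)

Fixpoint:
  val[0] = {0,1,2,3}
  val[1] = {0,1,2,3}
  val[2] = {0,1,3}
  val[3] = {0,1,2,3}
  val[4] = {0,1,2,3}
  val[5] = {0,1,2,3}
  val[6] = {0,1,3}

no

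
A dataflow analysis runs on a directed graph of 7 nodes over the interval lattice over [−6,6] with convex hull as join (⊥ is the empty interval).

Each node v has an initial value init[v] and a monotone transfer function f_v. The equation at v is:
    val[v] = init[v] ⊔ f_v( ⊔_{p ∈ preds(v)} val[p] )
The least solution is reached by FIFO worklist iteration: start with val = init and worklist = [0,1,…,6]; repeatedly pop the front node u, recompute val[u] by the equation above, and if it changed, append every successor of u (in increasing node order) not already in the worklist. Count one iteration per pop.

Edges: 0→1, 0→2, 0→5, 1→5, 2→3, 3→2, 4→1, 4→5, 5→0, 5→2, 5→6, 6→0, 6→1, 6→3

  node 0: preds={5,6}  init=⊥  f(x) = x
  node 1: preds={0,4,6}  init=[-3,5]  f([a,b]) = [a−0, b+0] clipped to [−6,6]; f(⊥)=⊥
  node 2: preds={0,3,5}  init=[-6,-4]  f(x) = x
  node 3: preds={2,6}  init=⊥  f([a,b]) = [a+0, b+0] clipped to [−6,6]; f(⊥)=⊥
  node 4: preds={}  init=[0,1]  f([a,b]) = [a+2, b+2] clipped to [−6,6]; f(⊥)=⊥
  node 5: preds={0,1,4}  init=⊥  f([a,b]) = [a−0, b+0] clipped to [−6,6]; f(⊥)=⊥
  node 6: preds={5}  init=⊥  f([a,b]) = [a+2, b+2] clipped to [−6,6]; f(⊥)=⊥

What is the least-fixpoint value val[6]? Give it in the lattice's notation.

Iteration log — 17 steps:
  step 1. node 0  ⊔preds=⊥  new=⊥  stable
  step 2. node 1  ⊔preds=[0,1]  new=[-3,5]  stable
  step 3. node 2  ⊔preds=⊥  new=[-6,-4]  stable
  step 4. node 3  ⊔preds=[-6,-4]  new=[-6,-4]  old=⊥  +wl: 2
  step 5. node 4  ⊔preds=⊥  new=[0,1]  stable
  step 6. node 5  ⊔preds=[-3,5]  new=[-3,5]  old=⊥  +wl: 0
  step 7. node 6  ⊔preds=[-3,5]  new=[-1,6]  old=⊥  +wl: 1,3
  step 8. node 2  ⊔preds=[-6,5]  new=[-6,5]  old=[-6,-4]  +wl: 
  step 9. node 0  ⊔preds=[-3,6]  new=[-3,6]  old=⊥  +wl: 2,5
  step 10. node 1  ⊔preds=[-3,6]  new=[-3,6]  old=[-3,5]  +wl: 
  step 11. node 3  ⊔preds=[-6,6]  new=[-6,6]  old=[-6,-4]  +wl: 
  step 12. node 2  ⊔preds=[-6,6]  new=[-6,6]  old=[-6,5]  +wl: 3
  step 13. node 5  ⊔preds=[-3,6]  new=[-3,6]  old=[-3,5]  +wl: 0,2,6
  step 14. node 3  ⊔preds=[-6,6]  new=[-6,6]  stable
  step 15. node 0  ⊔preds=[-3,6]  new=[-3,6]  stable
  step 16. node 2  ⊔preds=[-6,6]  new=[-6,6]  stable
  step 17. node 6  ⊔preds=[-3,6]  new=[-1,6]  stable

Least fixpoint reached:
  node 0: [-3,6]
  node 1: [-3,6]
  node 2: [-6,6]
  node 3: [-6,6]
  node 4: [0,1]
  node 5: [-3,6]
  node 6: [-1,6]

[-1,6]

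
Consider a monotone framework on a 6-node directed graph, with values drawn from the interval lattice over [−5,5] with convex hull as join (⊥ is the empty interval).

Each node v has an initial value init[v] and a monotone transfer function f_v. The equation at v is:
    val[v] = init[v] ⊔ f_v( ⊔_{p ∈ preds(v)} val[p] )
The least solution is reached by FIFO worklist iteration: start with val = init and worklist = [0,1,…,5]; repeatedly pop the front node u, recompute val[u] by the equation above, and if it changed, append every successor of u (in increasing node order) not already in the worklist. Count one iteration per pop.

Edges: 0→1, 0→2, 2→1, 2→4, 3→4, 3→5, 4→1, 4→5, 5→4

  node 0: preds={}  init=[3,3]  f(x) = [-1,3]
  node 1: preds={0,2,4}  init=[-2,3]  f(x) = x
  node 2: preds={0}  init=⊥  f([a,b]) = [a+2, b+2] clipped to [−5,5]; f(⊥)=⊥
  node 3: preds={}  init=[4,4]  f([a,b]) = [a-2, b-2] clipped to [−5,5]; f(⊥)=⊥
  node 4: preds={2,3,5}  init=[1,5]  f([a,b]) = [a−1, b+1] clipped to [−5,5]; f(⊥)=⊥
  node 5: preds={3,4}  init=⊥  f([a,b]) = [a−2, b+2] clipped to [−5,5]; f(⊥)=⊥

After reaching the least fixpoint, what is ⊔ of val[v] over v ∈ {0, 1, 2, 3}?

[-5,5]

Trace (13 dequeues):
  [1] u=0 | in ⊥ | out [-1,3] | prev [3,3] | push {}
  [2] u=1 | in [-1,5] | out [-2,5] | prev [-2,3] | push {}
  [3] u=2 | in [-1,3] | out [1,5] | prev ⊥ | push {1}
  [4] u=3 | in ⊥ | out [4,4] | ==
  [5] u=4 | in [1,5] | out [0,5] | prev [1,5] | push {}
  [6] u=5 | in [0,5] | out [-2,5] | prev ⊥ | push {4}
  [7] u=1 | in [-1,5] | out [-2,5] | ==
  [8] u=4 | in [-2,5] | out [-3,5] | prev [0,5] | push {1,5}
  [9] u=1 | in [-3,5] | out [-3,5] | prev [-2,5] | push {}
  [10] u=5 | in [-3,5] | out [-5,5] | prev [-2,5] | push {4}
  [11] u=4 | in [-5,5] | out [-5,5] | prev [-3,5] | push {1,5}
  [12] u=1 | in [-5,5] | out [-5,5] | prev [-3,5] | push {}
  [13] u=5 | in [-5,5] | out [-5,5] | ==

Converged values:
  [0] [-1,3]
  [1] [-5,5]
  [2] [1,5]
  [3] [4,4]
  [4] [-5,5]
  [5] [-5,5]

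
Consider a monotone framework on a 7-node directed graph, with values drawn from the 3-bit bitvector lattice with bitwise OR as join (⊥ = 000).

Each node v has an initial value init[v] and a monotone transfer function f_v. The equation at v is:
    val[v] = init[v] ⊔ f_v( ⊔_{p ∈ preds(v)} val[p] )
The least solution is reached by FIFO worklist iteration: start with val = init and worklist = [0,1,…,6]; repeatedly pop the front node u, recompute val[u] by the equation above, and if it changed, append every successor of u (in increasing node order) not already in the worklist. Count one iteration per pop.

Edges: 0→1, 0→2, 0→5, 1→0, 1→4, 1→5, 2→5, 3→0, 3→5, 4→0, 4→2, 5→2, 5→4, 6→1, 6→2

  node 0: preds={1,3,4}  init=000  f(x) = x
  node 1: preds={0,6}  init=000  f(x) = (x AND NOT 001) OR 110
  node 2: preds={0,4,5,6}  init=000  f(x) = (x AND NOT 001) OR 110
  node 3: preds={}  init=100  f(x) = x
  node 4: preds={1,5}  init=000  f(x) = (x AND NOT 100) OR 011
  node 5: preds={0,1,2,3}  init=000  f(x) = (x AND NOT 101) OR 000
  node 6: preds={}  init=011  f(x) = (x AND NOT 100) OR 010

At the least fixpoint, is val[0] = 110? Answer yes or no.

no

Worklist (12 pops):
  #1 pop 0: in=100 → 100 (was 000); enqueue []
  #2 pop 1: in=111 → 110 (was 000); enqueue [0]
  #3 pop 2: in=111 → 110 (was 000); enqueue []
  #4 pop 3: in=000 → 100 (no change)
  #5 pop 4: in=110 → 011 (was 000); enqueue [2]
  #6 pop 5: in=110 → 010 (was 000); enqueue [4]
  #7 pop 6: in=000 → 011 (no change)
  #8 pop 0: in=111 → 111 (was 100); enqueue [1,5]
  #9 pop 2: in=111 → 110 (no change)
  #10 pop 4: in=110 → 011 (no change)
  #11 pop 1: in=111 → 110 (no change)
  #12 pop 5: in=111 → 010 (no change)

Fixpoint:
  val[0] = 111
  val[1] = 110
  val[2] = 110
  val[3] = 100
  val[4] = 011
  val[5] = 010
  val[6] = 011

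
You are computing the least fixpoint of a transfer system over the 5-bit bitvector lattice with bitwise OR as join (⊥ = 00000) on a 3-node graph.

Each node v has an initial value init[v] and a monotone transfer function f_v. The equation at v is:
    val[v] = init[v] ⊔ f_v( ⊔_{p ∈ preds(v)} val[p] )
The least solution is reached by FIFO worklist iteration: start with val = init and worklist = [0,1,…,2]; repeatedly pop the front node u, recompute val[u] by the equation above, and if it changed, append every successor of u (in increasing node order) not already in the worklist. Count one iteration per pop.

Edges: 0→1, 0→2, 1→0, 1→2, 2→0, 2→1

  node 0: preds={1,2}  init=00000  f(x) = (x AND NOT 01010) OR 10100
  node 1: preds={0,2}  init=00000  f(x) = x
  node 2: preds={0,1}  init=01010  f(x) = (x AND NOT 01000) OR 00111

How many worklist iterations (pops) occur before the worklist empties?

Worklist (7 pops):
  #1 pop 0: in=01010 → 10100 (was 00000); enqueue []
  #2 pop 1: in=11110 → 11110 (was 00000); enqueue [0]
  #3 pop 2: in=11110 → 11111 (was 01010); enqueue [1]
  #4 pop 0: in=11111 → 10101 (was 10100); enqueue [2]
  #5 pop 1: in=11111 → 11111 (was 11110); enqueue [0]
  #6 pop 2: in=11111 → 11111 (no change)
  #7 pop 0: in=11111 → 10101 (no change)

Fixpoint:
  val[0] = 10101
  val[1] = 11111
  val[2] = 11111

7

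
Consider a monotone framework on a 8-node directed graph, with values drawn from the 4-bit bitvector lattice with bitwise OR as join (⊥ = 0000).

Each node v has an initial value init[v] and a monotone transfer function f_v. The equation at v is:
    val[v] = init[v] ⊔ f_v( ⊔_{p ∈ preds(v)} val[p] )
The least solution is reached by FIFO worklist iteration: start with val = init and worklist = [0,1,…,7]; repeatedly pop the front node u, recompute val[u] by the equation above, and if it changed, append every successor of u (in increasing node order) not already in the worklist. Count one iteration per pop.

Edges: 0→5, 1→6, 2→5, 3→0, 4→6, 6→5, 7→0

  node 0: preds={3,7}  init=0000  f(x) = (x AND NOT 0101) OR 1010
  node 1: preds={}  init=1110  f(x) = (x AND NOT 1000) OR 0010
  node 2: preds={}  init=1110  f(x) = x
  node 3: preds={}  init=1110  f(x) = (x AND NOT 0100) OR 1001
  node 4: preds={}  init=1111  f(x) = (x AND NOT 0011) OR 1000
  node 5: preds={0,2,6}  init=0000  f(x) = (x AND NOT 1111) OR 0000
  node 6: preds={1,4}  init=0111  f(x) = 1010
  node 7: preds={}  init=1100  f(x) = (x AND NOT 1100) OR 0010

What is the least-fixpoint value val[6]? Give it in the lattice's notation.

1111

Worklist (10 pops):
  #1 pop 0: in=1110 → 1010 (was 0000); enqueue []
  #2 pop 1: in=0000 → 1110 (no change)
  #3 pop 2: in=0000 → 1110 (no change)
  #4 pop 3: in=0000 → 1111 (was 1110); enqueue [0]
  #5 pop 4: in=0000 → 1111 (no change)
  #6 pop 5: in=1111 → 0000 (no change)
  #7 pop 6: in=1111 → 1111 (was 0111); enqueue [5]
  #8 pop 7: in=0000 → 1110 (was 1100); enqueue []
  #9 pop 0: in=1111 → 1010 (no change)
  #10 pop 5: in=1111 → 0000 (no change)

Fixpoint:
  val[0] = 1010
  val[1] = 1110
  val[2] = 1110
  val[3] = 1111
  val[4] = 1111
  val[5] = 0000
  val[6] = 1111
  val[7] = 1110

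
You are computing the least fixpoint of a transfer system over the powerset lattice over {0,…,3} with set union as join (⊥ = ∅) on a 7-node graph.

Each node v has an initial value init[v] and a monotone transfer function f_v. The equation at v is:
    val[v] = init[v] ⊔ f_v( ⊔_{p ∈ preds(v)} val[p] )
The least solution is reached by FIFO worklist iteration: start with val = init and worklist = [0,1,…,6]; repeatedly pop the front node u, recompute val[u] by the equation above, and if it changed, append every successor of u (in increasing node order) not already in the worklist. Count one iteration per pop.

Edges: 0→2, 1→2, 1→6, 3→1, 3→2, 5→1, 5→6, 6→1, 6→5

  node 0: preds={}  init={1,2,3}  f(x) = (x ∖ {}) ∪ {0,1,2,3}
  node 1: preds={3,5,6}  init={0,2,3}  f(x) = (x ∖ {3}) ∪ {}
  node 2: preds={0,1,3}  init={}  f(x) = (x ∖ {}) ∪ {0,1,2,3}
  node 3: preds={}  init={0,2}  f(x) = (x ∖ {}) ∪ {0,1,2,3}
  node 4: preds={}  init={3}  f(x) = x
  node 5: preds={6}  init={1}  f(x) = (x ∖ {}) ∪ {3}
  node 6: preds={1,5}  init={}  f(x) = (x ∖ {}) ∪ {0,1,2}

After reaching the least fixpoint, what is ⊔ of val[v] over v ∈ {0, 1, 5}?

{0,1,2,3}

Iteration log — 12 steps:
  step 1. node 0  ⊔preds={}  new={0,1,2,3}  old={1,2,3}  +wl: 
  step 2. node 1  ⊔preds={0,1,2}  new={0,1,2,3}  old={0,2,3}  +wl: 
  step 3. node 2  ⊔preds={0,1,2,3}  new={0,1,2,3}  old={}  +wl: 
  step 4. node 3  ⊔preds={}  new={0,1,2,3}  old={0,2}  +wl: 1,2
  step 5. node 4  ⊔preds={}  new={3}  stable
  step 6. node 5  ⊔preds={}  new={1,3}  old={1}  +wl: 
  step 7. node 6  ⊔preds={0,1,2,3}  new={0,1,2,3}  old={}  +wl: 5
  step 8. node 1  ⊔preds={0,1,2,3}  new={0,1,2,3}  stable
  step 9. node 2  ⊔preds={0,1,2,3}  new={0,1,2,3}  stable
  step 10. node 5  ⊔preds={0,1,2,3}  new={0,1,2,3}  old={1,3}  +wl: 1,6
  step 11. node 1  ⊔preds={0,1,2,3}  new={0,1,2,3}  stable
  step 12. node 6  ⊔preds={0,1,2,3}  new={0,1,2,3}  stable

Least fixpoint reached:
  node 0: {0,1,2,3}
  node 1: {0,1,2,3}
  node 2: {0,1,2,3}
  node 3: {0,1,2,3}
  node 4: {3}
  node 5: {0,1,2,3}
  node 6: {0,1,2,3}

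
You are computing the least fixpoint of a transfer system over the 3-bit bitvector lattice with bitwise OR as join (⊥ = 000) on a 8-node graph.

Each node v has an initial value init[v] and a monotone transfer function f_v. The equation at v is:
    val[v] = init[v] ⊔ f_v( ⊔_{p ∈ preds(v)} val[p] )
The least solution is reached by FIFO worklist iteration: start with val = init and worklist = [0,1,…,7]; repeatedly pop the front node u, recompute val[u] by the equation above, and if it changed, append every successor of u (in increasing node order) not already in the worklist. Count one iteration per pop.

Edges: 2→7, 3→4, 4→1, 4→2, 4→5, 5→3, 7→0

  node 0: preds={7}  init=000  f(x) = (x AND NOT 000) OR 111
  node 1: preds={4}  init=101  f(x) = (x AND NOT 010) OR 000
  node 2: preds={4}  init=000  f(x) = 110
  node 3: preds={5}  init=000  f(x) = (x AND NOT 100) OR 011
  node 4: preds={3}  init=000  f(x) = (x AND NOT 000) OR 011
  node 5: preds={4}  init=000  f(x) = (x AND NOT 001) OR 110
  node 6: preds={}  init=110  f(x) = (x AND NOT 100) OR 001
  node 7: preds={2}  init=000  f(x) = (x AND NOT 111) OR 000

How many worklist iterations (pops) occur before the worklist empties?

Worklist (11 pops):
  #1 pop 0: in=000 → 111 (was 000); enqueue []
  #2 pop 1: in=000 → 101 (no change)
  #3 pop 2: in=000 → 110 (was 000); enqueue []
  #4 pop 3: in=000 → 011 (was 000); enqueue []
  #5 pop 4: in=011 → 011 (was 000); enqueue [1,2]
  #6 pop 5: in=011 → 110 (was 000); enqueue [3]
  #7 pop 6: in=000 → 111 (was 110); enqueue []
  #8 pop 7: in=110 → 000 (no change)
  #9 pop 1: in=011 → 101 (no change)
  #10 pop 2: in=011 → 110 (no change)
  #11 pop 3: in=110 → 011 (no change)

Fixpoint:
  val[0] = 111
  val[1] = 101
  val[2] = 110
  val[3] = 011
  val[4] = 011
  val[5] = 110
  val[6] = 111
  val[7] = 000

11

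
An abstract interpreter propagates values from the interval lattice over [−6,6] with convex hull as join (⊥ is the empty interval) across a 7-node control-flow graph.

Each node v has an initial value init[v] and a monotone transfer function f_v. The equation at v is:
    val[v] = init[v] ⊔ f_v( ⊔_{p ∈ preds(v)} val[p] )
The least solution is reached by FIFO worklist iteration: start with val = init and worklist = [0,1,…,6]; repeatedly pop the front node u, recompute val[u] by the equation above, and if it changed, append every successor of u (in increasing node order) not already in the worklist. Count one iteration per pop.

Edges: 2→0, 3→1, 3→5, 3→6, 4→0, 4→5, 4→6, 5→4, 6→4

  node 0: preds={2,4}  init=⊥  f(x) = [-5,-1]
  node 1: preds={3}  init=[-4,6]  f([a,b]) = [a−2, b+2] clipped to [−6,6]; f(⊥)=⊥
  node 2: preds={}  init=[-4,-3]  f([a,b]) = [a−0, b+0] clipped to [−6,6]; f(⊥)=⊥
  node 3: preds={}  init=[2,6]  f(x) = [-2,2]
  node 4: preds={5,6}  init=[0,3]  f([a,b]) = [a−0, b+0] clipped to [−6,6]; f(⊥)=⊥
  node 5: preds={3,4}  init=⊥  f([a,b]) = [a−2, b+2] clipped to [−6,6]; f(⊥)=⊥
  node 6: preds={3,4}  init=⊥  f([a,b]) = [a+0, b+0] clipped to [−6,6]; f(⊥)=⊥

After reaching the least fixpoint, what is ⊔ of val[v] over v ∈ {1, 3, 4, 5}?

[-6,6]

Iteration log — 17 steps:
  step 1. node 0  ⊔preds=[-4,3]  new=[-5,-1]  old=⊥  +wl: 
  step 2. node 1  ⊔preds=[2,6]  new=[-4,6]  stable
  step 3. node 2  ⊔preds=⊥  new=[-4,-3]  stable
  step 4. node 3  ⊔preds=⊥  new=[-2,6]  old=[2,6]  +wl: 1
  step 5. node 4  ⊔preds=⊥  new=[0,3]  stable
  step 6. node 5  ⊔preds=[-2,6]  new=[-4,6]  old=⊥  +wl: 4
  step 7. node 6  ⊔preds=[-2,6]  new=[-2,6]  old=⊥  +wl: 
  step 8. node 1  ⊔preds=[-2,6]  new=[-4,6]  stable
  step 9. node 4  ⊔preds=[-4,6]  new=[-4,6]  old=[0,3]  +wl: 0,5,6
  step 10. node 0  ⊔preds=[-4,6]  new=[-5,-1]  stable
  step 11. node 5  ⊔preds=[-4,6]  new=[-6,6]  old=[-4,6]  +wl: 4
  step 12. node 6  ⊔preds=[-4,6]  new=[-4,6]  old=[-2,6]  +wl: 
  step 13. node 4  ⊔preds=[-6,6]  new=[-6,6]  old=[-4,6]  +wl: 0,5,6
  step 14. node 0  ⊔preds=[-6,6]  new=[-5,-1]  stable
  step 15. node 5  ⊔preds=[-6,6]  new=[-6,6]  stable
  step 16. node 6  ⊔preds=[-6,6]  new=[-6,6]  old=[-4,6]  +wl: 4
  step 17. node 4  ⊔preds=[-6,6]  new=[-6,6]  stable

Least fixpoint reached:
  node 0: [-5,-1]
  node 1: [-4,6]
  node 2: [-4,-3]
  node 3: [-2,6]
  node 4: [-6,6]
  node 5: [-6,6]
  node 6: [-6,6]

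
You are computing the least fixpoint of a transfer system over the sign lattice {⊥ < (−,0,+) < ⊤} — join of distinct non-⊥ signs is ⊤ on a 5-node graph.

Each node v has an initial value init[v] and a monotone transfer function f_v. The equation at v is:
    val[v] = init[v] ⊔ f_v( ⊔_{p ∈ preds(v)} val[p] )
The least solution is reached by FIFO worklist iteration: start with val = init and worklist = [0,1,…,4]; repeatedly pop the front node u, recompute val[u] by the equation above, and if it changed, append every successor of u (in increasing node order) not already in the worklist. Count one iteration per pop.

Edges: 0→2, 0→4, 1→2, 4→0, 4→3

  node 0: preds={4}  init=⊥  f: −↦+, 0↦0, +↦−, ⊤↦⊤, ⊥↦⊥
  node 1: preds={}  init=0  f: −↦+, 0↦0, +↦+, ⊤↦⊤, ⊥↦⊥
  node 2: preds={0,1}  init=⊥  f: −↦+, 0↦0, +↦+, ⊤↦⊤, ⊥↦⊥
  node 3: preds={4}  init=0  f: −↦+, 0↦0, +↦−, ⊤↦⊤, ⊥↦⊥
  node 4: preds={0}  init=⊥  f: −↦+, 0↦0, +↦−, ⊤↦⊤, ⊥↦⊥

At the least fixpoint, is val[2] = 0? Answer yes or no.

yes

Worklist (5 pops):
  #1 pop 0: in=⊥ → ⊥ (no change)
  #2 pop 1: in=⊥ → 0 (no change)
  #3 pop 2: in=0 → 0 (was ⊥); enqueue []
  #4 pop 3: in=⊥ → 0 (no change)
  #5 pop 4: in=⊥ → ⊥ (no change)

Fixpoint:
  val[0] = ⊥
  val[1] = 0
  val[2] = 0
  val[3] = 0
  val[4] = ⊥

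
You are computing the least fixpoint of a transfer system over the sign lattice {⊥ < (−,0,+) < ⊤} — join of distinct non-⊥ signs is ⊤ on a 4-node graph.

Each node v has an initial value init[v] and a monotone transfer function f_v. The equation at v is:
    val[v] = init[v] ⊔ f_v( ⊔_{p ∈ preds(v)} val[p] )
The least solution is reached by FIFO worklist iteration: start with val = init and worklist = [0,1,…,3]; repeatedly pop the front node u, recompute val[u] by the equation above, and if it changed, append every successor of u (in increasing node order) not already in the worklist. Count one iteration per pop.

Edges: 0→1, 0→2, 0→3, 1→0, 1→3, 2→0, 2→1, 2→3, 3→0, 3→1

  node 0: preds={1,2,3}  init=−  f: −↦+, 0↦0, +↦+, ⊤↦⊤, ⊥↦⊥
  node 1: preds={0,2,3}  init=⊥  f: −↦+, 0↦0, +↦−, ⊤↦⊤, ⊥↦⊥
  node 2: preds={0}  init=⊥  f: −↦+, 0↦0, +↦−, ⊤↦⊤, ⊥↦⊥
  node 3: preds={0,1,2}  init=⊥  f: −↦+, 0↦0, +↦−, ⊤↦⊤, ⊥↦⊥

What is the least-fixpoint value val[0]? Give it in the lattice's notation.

Iteration log — 10 steps:
  step 1. node 0  ⊔preds=⊥  new=−  stable
  step 2. node 1  ⊔preds=−  new=+  old=⊥  +wl: 0
  step 3. node 2  ⊔preds=−  new=+  old=⊥  +wl: 1
  step 4. node 3  ⊔preds=⊤  new=⊤  old=⊥  +wl: 
  step 5. node 0  ⊔preds=⊤  new=⊤  old=−  +wl: 2,3
  step 6. node 1  ⊔preds=⊤  new=⊤  old=+  +wl: 0
  step 7. node 2  ⊔preds=⊤  new=⊤  old=+  +wl: 1
  step 8. node 3  ⊔preds=⊤  new=⊤  stable
  step 9. node 0  ⊔preds=⊤  new=⊤  stable
  step 10. node 1  ⊔preds=⊤  new=⊤  stable

Least fixpoint reached:
  node 0: ⊤
  node 1: ⊤
  node 2: ⊤
  node 3: ⊤

⊤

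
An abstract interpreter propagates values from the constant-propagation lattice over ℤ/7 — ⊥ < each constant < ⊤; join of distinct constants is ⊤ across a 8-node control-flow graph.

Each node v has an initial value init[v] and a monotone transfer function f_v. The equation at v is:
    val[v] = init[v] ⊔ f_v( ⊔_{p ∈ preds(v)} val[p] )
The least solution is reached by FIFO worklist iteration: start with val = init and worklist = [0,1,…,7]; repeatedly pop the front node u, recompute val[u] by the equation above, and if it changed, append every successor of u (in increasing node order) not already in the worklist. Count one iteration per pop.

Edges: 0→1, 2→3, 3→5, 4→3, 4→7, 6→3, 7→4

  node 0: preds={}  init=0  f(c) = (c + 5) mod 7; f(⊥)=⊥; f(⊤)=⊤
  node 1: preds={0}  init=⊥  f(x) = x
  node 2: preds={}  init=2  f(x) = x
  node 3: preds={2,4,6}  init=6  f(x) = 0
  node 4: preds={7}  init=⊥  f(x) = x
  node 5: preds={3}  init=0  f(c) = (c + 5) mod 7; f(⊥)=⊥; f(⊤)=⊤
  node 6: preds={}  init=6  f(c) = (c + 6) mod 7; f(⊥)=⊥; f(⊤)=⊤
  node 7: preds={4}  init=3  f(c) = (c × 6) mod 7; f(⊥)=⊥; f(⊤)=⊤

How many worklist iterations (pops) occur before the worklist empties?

12

Worklist (12 pops):
  #1 pop 0: in=⊥ → 0 (no change)
  #2 pop 1: in=0 → 0 (was ⊥); enqueue []
  #3 pop 2: in=⊥ → 2 (no change)
  #4 pop 3: in=⊤ → ⊤ (was 6); enqueue []
  #5 pop 4: in=3 → 3 (was ⊥); enqueue [3]
  #6 pop 5: in=⊤ → ⊤ (was 0); enqueue []
  #7 pop 6: in=⊥ → 6 (no change)
  #8 pop 7: in=3 → ⊤ (was 3); enqueue [4]
  #9 pop 3: in=⊤ → ⊤ (no change)
  #10 pop 4: in=⊤ → ⊤ (was 3); enqueue [3,7]
  #11 pop 3: in=⊤ → ⊤ (no change)
  #12 pop 7: in=⊤ → ⊤ (no change)

Fixpoint:
  val[0] = 0
  val[1] = 0
  val[2] = 2
  val[3] = ⊤
  val[4] = ⊤
  val[5] = ⊤
  val[6] = 6
  val[7] = ⊤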